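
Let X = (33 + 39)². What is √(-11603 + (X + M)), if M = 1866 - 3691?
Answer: 6*I*√229 ≈ 90.797*I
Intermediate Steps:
X = 5184 (X = 72² = 5184)
M = -1825
√(-11603 + (X + M)) = √(-11603 + (5184 - 1825)) = √(-11603 + 3359) = √(-8244) = 6*I*√229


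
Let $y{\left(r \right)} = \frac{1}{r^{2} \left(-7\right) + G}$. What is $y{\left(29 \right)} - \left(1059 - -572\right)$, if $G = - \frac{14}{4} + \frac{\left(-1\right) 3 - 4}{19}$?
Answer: $- \frac{365104281}{223853} \approx -1631.0$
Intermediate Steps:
$G = - \frac{147}{38}$ ($G = \left(-14\right) \frac{1}{4} + \left(-3 - 4\right) \frac{1}{19} = - \frac{7}{2} - \frac{7}{19} = - \frac{147}{38} \approx -3.8684$)
$y{\left(r \right)} = \frac{1}{- \frac{147}{38} - 7 r^{2}}$ ($y{\left(r \right)} = \frac{1}{r^{2} \left(-7\right) - \frac{147}{38}} = \frac{1}{- 7 r^{2} - \frac{147}{38}} = \frac{1}{- \frac{147}{38} - 7 r^{2}}$)
$y{\left(29 \right)} - \left(1059 - -572\right) = - \frac{38}{147 + 266 \cdot 29^{2}} - \left(1059 - -572\right) = - \frac{38}{147 + 266 \cdot 841} - \left(1059 + 572\right) = - \frac{38}{147 + 223706} - 1631 = - \frac{38}{223853} - 1631 = - \frac{365104281}{223853}$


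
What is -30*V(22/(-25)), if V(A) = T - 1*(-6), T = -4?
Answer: -60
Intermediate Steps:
V(A) = 2 (V(A) = -4 - 1*(-6) = -4 + 6 = 2)
-30*V(22/(-25)) = -30*2 = -60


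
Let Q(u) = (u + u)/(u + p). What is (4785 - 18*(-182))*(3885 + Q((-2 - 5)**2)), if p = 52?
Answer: 3163805463/101 ≈ 3.1325e+7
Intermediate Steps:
Q(u) = 2*u/(52 + u) (Q(u) = (u + u)/(u + 52) = (2*u)/(52 + u) = 2*u/(52 + u))
(4785 - 18*(-182))*(3885 + Q((-2 - 5)**2)) = (4785 - 18*(-182))*(3885 + 2*(-2 - 5)**2/(52 + (-2 - 5)**2)) = (4785 + 3276)*(3885 + 2*(-7)**2/(52 + (-7)**2)) = 8061*(3885 + 2*49/(52 + 49)) = 8061*(3885 + 2*49/101) = 8061*(3885 + 2*49*(1/101)) = 8061*(3885 + 98/101) = 8061*(392483/101) = 3163805463/101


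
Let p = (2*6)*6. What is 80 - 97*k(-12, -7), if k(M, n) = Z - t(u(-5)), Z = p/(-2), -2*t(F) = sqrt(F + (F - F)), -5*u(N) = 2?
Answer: 3572 - 97*I*sqrt(10)/10 ≈ 3572.0 - 30.674*I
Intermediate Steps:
u(N) = -2/5 (u(N) = -1/5*2 = -2/5)
p = 72 (p = 12*6 = 72)
t(F) = -sqrt(F)/2 (t(F) = -sqrt(F + (F - F))/2 = -sqrt(F + 0)/2 = -sqrt(F)/2)
Z = -36 (Z = 72/(-2) = 72*(-1/2) = -36)
k(M, n) = -36 + I*sqrt(10)/10 (k(M, n) = -36 - (-1)*sqrt(-2/5)/2 = -36 - (-1)*I*sqrt(10)/5/2 = -36 - (-1)*I*sqrt(10)/10 = -36 + I*sqrt(10)/10)
80 - 97*k(-12, -7) = 80 - 97*(-36 + I*sqrt(10)/10) = 80 + (3492 - 97*I*sqrt(10)/10) = 3572 - 97*I*sqrt(10)/10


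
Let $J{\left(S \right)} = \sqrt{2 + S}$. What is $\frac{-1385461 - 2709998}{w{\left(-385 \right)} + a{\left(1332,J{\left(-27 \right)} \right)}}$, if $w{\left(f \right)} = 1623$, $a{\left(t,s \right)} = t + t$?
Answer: $- \frac{1365153}{1429} \approx -955.32$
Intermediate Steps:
$a{\left(t,s \right)} = 2 t$
$\frac{-1385461 - 2709998}{w{\left(-385 \right)} + a{\left(1332,J{\left(-27 \right)} \right)}} = \frac{-1385461 - 2709998}{1623 + 2 \cdot 1332} = - \frac{4095459}{1623 + 2664} = - \frac{4095459}{4287} = \left(-4095459\right) \frac{1}{4287} = - \frac{1365153}{1429}$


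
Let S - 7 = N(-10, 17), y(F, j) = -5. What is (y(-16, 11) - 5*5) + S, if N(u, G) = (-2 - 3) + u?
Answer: -38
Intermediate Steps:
N(u, G) = -5 + u
S = -8 (S = 7 + (-5 - 10) = 7 - 15 = -8)
(y(-16, 11) - 5*5) + S = (-5 - 5*5) - 8 = (-5 - 25) - 8 = -30 - 8 = -38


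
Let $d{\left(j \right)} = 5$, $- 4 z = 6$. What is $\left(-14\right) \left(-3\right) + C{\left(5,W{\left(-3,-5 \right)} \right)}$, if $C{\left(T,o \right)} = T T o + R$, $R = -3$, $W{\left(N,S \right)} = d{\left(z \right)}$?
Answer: $164$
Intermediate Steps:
$z = - \frac{3}{2}$ ($z = \left(- \frac{1}{4}\right) 6 = - \frac{3}{2} \approx -1.5$)
$W{\left(N,S \right)} = 5$
$C{\left(T,o \right)} = -3 + o T^{2}$ ($C{\left(T,o \right)} = T T o - 3 = T^{2} o - 3 = o T^{2} - 3 = -3 + o T^{2}$)
$\left(-14\right) \left(-3\right) + C{\left(5,W{\left(-3,-5 \right)} \right)} = \left(-14\right) \left(-3\right) - \left(3 - 5 \cdot 5^{2}\right) = 42 + \left(-3 + 5 \cdot 25\right) = 42 + \left(-3 + 125\right) = 42 + 122 = 164$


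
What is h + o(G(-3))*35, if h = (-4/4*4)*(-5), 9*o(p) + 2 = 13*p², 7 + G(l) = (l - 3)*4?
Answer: 437365/9 ≈ 48596.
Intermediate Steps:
G(l) = -19 + 4*l (G(l) = -7 + (l - 3)*4 = -7 + (-3 + l)*4 = -7 + (-12 + 4*l) = -19 + 4*l)
o(p) = -2/9 + 13*p²/9 (o(p) = -2/9 + (13*p²)/9 = -2/9 + 13*p²/9)
h = 20 (h = (-4*¼*4)*(-5) = -1*4*(-5) = -4*(-5) = 20)
h + o(G(-3))*35 = 20 + (-2/9 + 13*(-19 + 4*(-3))²/9)*35 = 20 + (-2/9 + 13*(-19 - 12)²/9)*35 = 20 + (-2/9 + (13/9)*(-31)²)*35 = 20 + (-2/9 + (13/9)*961)*35 = 20 + (-2/9 + 12493/9)*35 = 20 + (12491/9)*35 = 20 + 437185/9 = 437365/9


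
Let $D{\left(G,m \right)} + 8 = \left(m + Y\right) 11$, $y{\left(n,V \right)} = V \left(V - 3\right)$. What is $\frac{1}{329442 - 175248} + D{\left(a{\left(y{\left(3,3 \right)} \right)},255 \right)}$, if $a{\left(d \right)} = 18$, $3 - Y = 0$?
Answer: $\frac{436369021}{154194} \approx 2830.0$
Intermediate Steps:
$Y = 3$ ($Y = 3 - 0 = 3 + 0 = 3$)
$y{\left(n,V \right)} = V \left(-3 + V\right)$
$D{\left(G,m \right)} = 25 + 11 m$ ($D{\left(G,m \right)} = -8 + \left(m + 3\right) 11 = -8 + \left(3 + m\right) 11 = -8 + \left(33 + 11 m\right) = 25 + 11 m$)
$\frac{1}{329442 - 175248} + D{\left(a{\left(y{\left(3,3 \right)} \right)},255 \right)} = \frac{1}{329442 - 175248} + \left(25 + 11 \cdot 255\right) = \frac{1}{154194} + \left(25 + 2805\right) = \frac{1}{154194} + 2830 = \frac{436369021}{154194}$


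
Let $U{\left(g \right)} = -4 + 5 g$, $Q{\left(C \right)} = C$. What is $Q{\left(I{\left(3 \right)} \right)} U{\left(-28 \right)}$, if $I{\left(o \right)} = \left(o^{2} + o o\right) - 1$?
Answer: $-2448$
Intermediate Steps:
$I{\left(o \right)} = -1 + 2 o^{2}$ ($I{\left(o \right)} = \left(o^{2} + o^{2}\right) - 1 = 2 o^{2} - 1 = -1 + 2 o^{2}$)
$Q{\left(I{\left(3 \right)} \right)} U{\left(-28 \right)} = \left(-1 + 2 \cdot 3^{2}\right) \left(-4 + 5 \left(-28\right)\right) = \left(-1 + 2 \cdot 9\right) \left(-4 - 140\right) = \left(-1 + 18\right) \left(-144\right) = 17 \left(-144\right) = -2448$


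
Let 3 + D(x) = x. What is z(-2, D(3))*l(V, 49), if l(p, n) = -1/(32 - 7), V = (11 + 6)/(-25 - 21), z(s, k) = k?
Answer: 0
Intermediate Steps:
D(x) = -3 + x
V = -17/46 (V = 17/(-46) = 17*(-1/46) = -17/46 ≈ -0.36957)
l(p, n) = -1/25
z(-2, D(3))*l(V, 49) = (-3 + 3)*(-1/25) = 0*(-1/25) = 0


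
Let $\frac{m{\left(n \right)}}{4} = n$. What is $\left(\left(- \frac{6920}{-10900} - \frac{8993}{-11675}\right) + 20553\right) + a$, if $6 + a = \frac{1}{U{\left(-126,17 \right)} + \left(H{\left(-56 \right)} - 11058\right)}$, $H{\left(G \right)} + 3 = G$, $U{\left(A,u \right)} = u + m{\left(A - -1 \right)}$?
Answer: $\frac{2426663072981}{118094960} \approx 20548.0$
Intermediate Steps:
$m{\left(n \right)} = 4 n$
$U{\left(A,u \right)} = 4 + u + 4 A$ ($U{\left(A,u \right)} = u + 4 \left(A - -1\right) = u + 4 \left(A + 1\right) = u + 4 \left(1 + A\right) = u + \left(4 + 4 A\right) = 4 + u + 4 A$)
$H{\left(G \right)} = -3 + G$
$a = - \frac{69601}{11600}$ ($a = -6 + \frac{1}{\left(4 + 17 + 4 \left(-126\right)\right) - 11117} = -6 + \frac{1}{\left(4 + 17 - 504\right) - 11117} = -6 + \frac{1}{-483 - 11117} = -6 + \frac{1}{-11600} = -6 - \frac{1}{11600} = - \frac{69601}{11600} \approx -6.0001$)
$\left(\left(- \frac{6920}{-10900} - \frac{8993}{-11675}\right) + 20553\right) + a = \left(\left(- \frac{6920}{-10900} - \frac{8993}{-11675}\right) + 20553\right) - \frac{69601}{11600} = \left(\left(\left(-6920\right) \left(- \frac{1}{10900}\right) - - \frac{8993}{11675}\right) + 20553\right) - \frac{69601}{11600} = \left(\left(\frac{346}{545} + \frac{8993}{11675}\right) + 20553\right) - \frac{69601}{11600} = \left(\frac{1788147}{1272575} + 20553\right) - \frac{69601}{11600} = \frac{26157022122}{1272575} - \frac{69601}{11600} = \frac{2426663072981}{118094960}$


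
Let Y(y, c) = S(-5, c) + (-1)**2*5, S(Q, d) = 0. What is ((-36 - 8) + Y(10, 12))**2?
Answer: 1521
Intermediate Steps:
Y(y, c) = 5 (Y(y, c) = 0 + (-1)**2*5 = 0 + 1*5 = 0 + 5 = 5)
((-36 - 8) + Y(10, 12))**2 = ((-36 - 8) + 5)**2 = (-44 + 5)**2 = (-39)**2 = 1521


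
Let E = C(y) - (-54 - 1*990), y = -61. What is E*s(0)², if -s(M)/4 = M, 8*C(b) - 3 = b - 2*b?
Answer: 0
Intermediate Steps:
C(b) = 3/8 - b/8 (C(b) = 3/8 + (b - 2*b)/8 = 3/8 + (-b)/8 = 3/8 - b/8)
s(M) = -4*M
E = 1052 (E = (3/8 - ⅛*(-61)) - (-54 - 1*990) = (3/8 + 61/8) - (-54 - 990) = 8 - 1*(-1044) = 8 + 1044 = 1052)
E*s(0)² = 1052*(-4*0)² = 1052*0² = 1052*0 = 0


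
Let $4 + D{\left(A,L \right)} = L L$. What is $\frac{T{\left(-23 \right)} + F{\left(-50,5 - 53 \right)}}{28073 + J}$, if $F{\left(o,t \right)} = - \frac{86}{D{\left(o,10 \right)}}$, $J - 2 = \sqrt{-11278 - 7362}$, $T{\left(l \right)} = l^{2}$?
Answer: $\frac{142334635}{7566952944} - \frac{25349 i \sqrt{1165}}{9458691180} \approx 0.01881 - 9.1473 \cdot 10^{-5} i$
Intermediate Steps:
$D{\left(A,L \right)} = -4 + L^{2}$ ($D{\left(A,L \right)} = -4 + L L = -4 + L^{2}$)
$J = 2 + 4 i \sqrt{1165}$ ($J = 2 + \sqrt{-11278 - 7362} = 2 + \sqrt{-18640} = 2 + 4 i \sqrt{1165} \approx 2.0 + 136.53 i$)
$F{\left(o,t \right)} = - \frac{43}{48}$ ($F{\left(o,t \right)} = - \frac{86}{-4 + 10^{2}} = - \frac{86}{-4 + 100} = - \frac{86}{96} = \left(-86\right) \frac{1}{96} = - \frac{43}{48}$)
$\frac{T{\left(-23 \right)} + F{\left(-50,5 - 53 \right)}}{28073 + J} = \frac{\left(-23\right)^{2} - \frac{43}{48}}{28073 + \left(2 + 4 i \sqrt{1165}\right)} = \frac{529 - \frac{43}{48}}{28075 + 4 i \sqrt{1165}} = \frac{25349}{48 \left(28075 + 4 i \sqrt{1165}\right)}$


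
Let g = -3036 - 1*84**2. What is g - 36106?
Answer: -46198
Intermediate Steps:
g = -10092 (g = -3036 - 1*7056 = -3036 - 7056 = -10092)
g - 36106 = -10092 - 36106 = -46198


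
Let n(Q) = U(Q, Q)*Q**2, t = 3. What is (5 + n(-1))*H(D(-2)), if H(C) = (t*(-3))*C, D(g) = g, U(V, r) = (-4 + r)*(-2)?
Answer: 270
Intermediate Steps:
U(V, r) = 8 - 2*r
n(Q) = Q**2*(8 - 2*Q) (n(Q) = (8 - 2*Q)*Q**2 = Q**2*(8 - 2*Q))
H(C) = -9*C (H(C) = (3*(-3))*C = -9*C)
(5 + n(-1))*H(D(-2)) = (5 + 2*(-1)**2*(4 - 1*(-1)))*(-9*(-2)) = (5 + 2*1*(4 + 1))*18 = (5 + 2*1*5)*18 = (5 + 10)*18 = 15*18 = 270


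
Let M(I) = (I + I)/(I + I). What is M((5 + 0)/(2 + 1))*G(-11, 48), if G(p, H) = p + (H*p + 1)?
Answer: -538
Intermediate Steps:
G(p, H) = 1 + p + H*p (G(p, H) = p + (1 + H*p) = 1 + p + H*p)
M(I) = 1 (M(I) = (2*I)/((2*I)) = (2*I)*(1/(2*I)) = 1)
M((5 + 0)/(2 + 1))*G(-11, 48) = 1*(1 - 11 + 48*(-11)) = 1*(1 - 11 - 528) = 1*(-538) = -538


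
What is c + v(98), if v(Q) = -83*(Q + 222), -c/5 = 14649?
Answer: -99805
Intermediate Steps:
c = -73245 (c = -5*14649 = -73245)
v(Q) = -18426 - 83*Q (v(Q) = -83*(222 + Q) = -18426 - 83*Q)
c + v(98) = -73245 + (-18426 - 83*98) = -73245 + (-18426 - 8134) = -73245 - 26560 = -99805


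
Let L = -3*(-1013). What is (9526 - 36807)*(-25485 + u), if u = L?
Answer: 612349326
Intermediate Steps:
L = 3039
u = 3039
(9526 - 36807)*(-25485 + u) = (9526 - 36807)*(-25485 + 3039) = -27281*(-22446) = 612349326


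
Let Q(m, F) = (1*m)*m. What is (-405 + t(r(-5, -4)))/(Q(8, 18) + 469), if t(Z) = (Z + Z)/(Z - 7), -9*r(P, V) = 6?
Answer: -9311/12259 ≈ -0.75952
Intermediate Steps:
Q(m, F) = m² (Q(m, F) = m*m = m²)
r(P, V) = -⅔ (r(P, V) = -⅑*6 = -⅔)
t(Z) = 2*Z/(-7 + Z) (t(Z) = (2*Z)/(-7 + Z) = 2*Z/(-7 + Z))
(-405 + t(r(-5, -4)))/(Q(8, 18) + 469) = (-405 + 2*(-⅔)/(-7 - ⅔))/(8² + 469) = (-405 + 2*(-⅔)/(-23/3))/(64 + 469) = (-405 + 2*(-⅔)*(-3/23))/533 = (-405 + 4/23)*(1/533) = -9311/23*1/533 = -9311/12259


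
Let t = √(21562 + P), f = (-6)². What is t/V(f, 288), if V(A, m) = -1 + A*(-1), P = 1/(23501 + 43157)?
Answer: -√95806196708426/2466346 ≈ -3.9687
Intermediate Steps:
f = 36
P = 1/66658 ≈ 1.5002e-5
t = √95806196708426/66658 (t = √(21562 + 1/66658) = √(1437279797/66658) = √95806196708426/66658 ≈ 146.84)
V(A, m) = -1 - A
t/V(f, 288) = (√95806196708426/66658)/(-1 - 1*36) = (√95806196708426/66658)/(-1 - 36) = (√95806196708426/66658)/(-37) = (√95806196708426/66658)*(-1/37) = -√95806196708426/2466346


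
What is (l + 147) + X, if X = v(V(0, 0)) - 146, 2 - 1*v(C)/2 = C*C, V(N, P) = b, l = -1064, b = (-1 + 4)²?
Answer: -1221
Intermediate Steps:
b = 9 (b = 3² = 9)
V(N, P) = 9
v(C) = 4 - 2*C² (v(C) = 4 - 2*C*C = 4 - 2*C²)
X = -304 (X = (4 - 2*9²) - 146 = (4 - 2*81) - 146 = (4 - 162) - 146 = -158 - 146 = -304)
(l + 147) + X = (-1064 + 147) - 304 = -917 - 304 = -1221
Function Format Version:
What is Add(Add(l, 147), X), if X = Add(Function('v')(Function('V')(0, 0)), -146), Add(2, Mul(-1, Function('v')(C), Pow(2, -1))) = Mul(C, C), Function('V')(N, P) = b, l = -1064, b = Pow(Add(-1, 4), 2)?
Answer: -1221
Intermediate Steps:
b = 9 (b = Pow(3, 2) = 9)
Function('V')(N, P) = 9
Function('v')(C) = Add(4, Mul(-2, Pow(C, 2))) (Function('v')(C) = Add(4, Mul(-2, Mul(C, C))) = Add(4, Mul(-2, Pow(C, 2))))
X = -304 (X = Add(Add(4, Mul(-2, Pow(9, 2))), -146) = Add(Add(4, Mul(-2, 81)), -146) = Add(Add(4, -162), -146) = Add(-158, -146) = -304)
Add(Add(l, 147), X) = Add(Add(-1064, 147), -304) = Add(-917, -304) = -1221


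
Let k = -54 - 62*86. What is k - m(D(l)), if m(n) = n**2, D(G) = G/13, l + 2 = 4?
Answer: -910238/169 ≈ -5386.0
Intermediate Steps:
l = 2 (l = -2 + 4 = 2)
D(G) = G/13 (D(G) = G*(1/13) = G/13)
k = -5386 (k = -54 - 5332 = -5386)
k - m(D(l)) = -5386 - ((1/13)*2)**2 = -5386 - (2/13)**2 = -5386 - 1*4/169 = -5386 - 4/169 = -910238/169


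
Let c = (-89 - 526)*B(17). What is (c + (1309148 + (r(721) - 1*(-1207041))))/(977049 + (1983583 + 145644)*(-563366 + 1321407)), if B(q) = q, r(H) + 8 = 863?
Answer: 2506589/1614042341356 ≈ 1.5530e-6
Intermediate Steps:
r(H) = 855 (r(H) = -8 + 863 = 855)
c = -10455 (c = (-89 - 526)*17 = -615*17 = -10455)
(c + (1309148 + (r(721) - 1*(-1207041))))/(977049 + (1983583 + 145644)*(-563366 + 1321407)) = (-10455 + (1309148 + (855 - 1*(-1207041))))/(977049 + (1983583 + 145644)*(-563366 + 1321407)) = (-10455 + (1309148 + (855 + 1207041)))/(977049 + 2129227*758041) = (-10455 + (1309148 + 1207896))/(977049 + 1614041364307) = (-10455 + 2517044)/1614042341356 = 2506589*(1/1614042341356) = 2506589/1614042341356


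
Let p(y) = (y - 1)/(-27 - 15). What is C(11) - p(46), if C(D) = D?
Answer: 169/14 ≈ 12.071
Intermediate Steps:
p(y) = 1/42 - y/42 (p(y) = (-1 + y)/(-42) = (-1 + y)*(-1/42) = 1/42 - y/42)
C(11) - p(46) = 11 - (1/42 - 1/42*46) = 11 - (1/42 - 23/21) = 11 - 1*(-15/14) = 11 + 15/14 = 169/14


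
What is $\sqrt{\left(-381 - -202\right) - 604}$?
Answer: $3 i \sqrt{87} \approx 27.982 i$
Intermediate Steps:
$\sqrt{\left(-381 - -202\right) - 604} = \sqrt{\left(-381 + 202\right) - 604} = \sqrt{-179 - 604} = \sqrt{-783} = 3 i \sqrt{87}$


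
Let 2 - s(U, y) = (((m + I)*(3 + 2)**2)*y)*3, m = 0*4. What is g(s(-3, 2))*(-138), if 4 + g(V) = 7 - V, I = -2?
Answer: 41262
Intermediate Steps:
m = 0
s(U, y) = 2 + 150*y (s(U, y) = 2 - ((0 - 2)*(3 + 2)**2)*y*3 = 2 - (-2*5**2)*y*3 = 2 - (-2*25)*y*3 = 2 - (-50*y)*3 = 2 - (-150)*y = 2 + 150*y)
g(V) = 3 - V (g(V) = -4 + (7 - V) = 3 - V)
g(s(-3, 2))*(-138) = (3 - (2 + 150*2))*(-138) = (3 - (2 + 300))*(-138) = (3 - 1*302)*(-138) = (3 - 302)*(-138) = -299*(-138) = 41262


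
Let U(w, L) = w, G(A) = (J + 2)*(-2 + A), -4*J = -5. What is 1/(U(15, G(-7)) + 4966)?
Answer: 1/4981 ≈ 0.00020076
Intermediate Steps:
J = 5/4 (J = -¼*(-5) = 5/4 ≈ 1.2500)
G(A) = -13/2 + 13*A/4 (G(A) = (5/4 + 2)*(-2 + A) = 13*(-2 + A)/4 = -13/2 + 13*A/4)
1/(U(15, G(-7)) + 4966) = 1/(15 + 4966) = 1/4981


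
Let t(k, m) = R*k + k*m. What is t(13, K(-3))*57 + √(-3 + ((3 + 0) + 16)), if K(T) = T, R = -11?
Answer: -10370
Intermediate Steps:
t(k, m) = -11*k + k*m
t(13, K(-3))*57 + √(-3 + ((3 + 0) + 16)) = (13*(-11 - 3))*57 + √(-3 + ((3 + 0) + 16)) = (13*(-14))*57 + √(-3 + (3 + 16)) = -182*57 + √(-3 + 19) = -10374 + √16 = -10374 + 4 = -10370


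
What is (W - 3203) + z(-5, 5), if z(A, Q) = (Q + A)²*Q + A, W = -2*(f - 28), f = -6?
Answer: -3140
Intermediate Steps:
W = 68 (W = -2*(-6 - 28) = -2*(-34) = 68)
z(A, Q) = A + Q*(A + Q)² (z(A, Q) = (A + Q)²*Q + A = Q*(A + Q)² + A = A + Q*(A + Q)²)
(W - 3203) + z(-5, 5) = (68 - 3203) + (-5 + 5*(-5 + 5)²) = -3135 + (-5 + 5*0²) = -3135 + (-5 + 5*0) = -3135 + (-5 + 0) = -3135 - 5 = -3140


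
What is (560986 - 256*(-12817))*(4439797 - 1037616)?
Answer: 13071648902978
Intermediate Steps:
(560986 - 256*(-12817))*(4439797 - 1037616) = (560986 + 3281152)*3402181 = 3842138*3402181 = 13071648902978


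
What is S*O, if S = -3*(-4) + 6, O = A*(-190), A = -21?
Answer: 71820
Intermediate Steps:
O = 3990 (O = -21*(-190) = 3990)
S = 18 (S = 12 + 6 = 18)
S*O = 18*3990 = 71820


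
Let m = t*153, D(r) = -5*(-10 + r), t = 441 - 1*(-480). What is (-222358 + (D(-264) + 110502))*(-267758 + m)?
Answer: 14014596670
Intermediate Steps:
t = 921 (t = 441 + 480 = 921)
D(r) = 50 - 5*r
m = 140913 (m = 921*153 = 140913)
(-222358 + (D(-264) + 110502))*(-267758 + m) = (-222358 + ((50 - 5*(-264)) + 110502))*(-267758 + 140913) = (-222358 + ((50 + 1320) + 110502))*(-126845) = (-222358 + (1370 + 110502))*(-126845) = (-222358 + 111872)*(-126845) = -110486*(-126845) = 14014596670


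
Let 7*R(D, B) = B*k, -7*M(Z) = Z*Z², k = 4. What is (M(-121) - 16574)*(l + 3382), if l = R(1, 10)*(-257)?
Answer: 22174342942/49 ≈ 4.5254e+8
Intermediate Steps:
M(Z) = -Z³/7 (M(Z) = -Z*Z²/7 = -Z³/7)
R(D, B) = 4*B/7 (R(D, B) = (B*4)/7 = (4*B)/7 = 4*B/7)
l = -10280/7 (l = ((4/7)*10)*(-257) = (40/7)*(-257) = -10280/7 ≈ -1468.6)
(M(-121) - 16574)*(l + 3382) = (-⅐*(-121)³ - 16574)*(-10280/7 + 3382) = (-⅐*(-1771561) - 16574)*(13394/7) = (1771561/7 - 16574)*(13394/7) = (1655543/7)*(13394/7) = 22174342942/49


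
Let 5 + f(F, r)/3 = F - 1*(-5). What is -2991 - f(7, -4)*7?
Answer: -3138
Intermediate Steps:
f(F, r) = 3*F (f(F, r) = -15 + 3*(F - 1*(-5)) = -15 + 3*(F + 5) = -15 + 3*(5 + F) = -15 + (15 + 3*F) = 3*F)
-2991 - f(7, -4)*7 = -2991 - 3*7*7 = -2991 - 21*7 = -2991 - 1*147 = -2991 - 147 = -3138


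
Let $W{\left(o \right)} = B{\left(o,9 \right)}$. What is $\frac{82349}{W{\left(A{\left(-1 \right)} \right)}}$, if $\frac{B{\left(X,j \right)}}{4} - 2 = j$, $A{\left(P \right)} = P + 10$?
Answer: $\frac{82349}{44} \approx 1871.6$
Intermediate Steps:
$A{\left(P \right)} = 10 + P$
$B{\left(X,j \right)} = 8 + 4 j$
$W{\left(o \right)} = 44$ ($W{\left(o \right)} = 8 + 4 \cdot 9 = 8 + 36 = 44$)
$\frac{82349}{W{\left(A{\left(-1 \right)} \right)}} = \frac{82349}{44}$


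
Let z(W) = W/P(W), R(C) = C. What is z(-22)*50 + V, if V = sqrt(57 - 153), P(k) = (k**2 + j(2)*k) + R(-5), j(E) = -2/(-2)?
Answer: -1100/457 + 4*I*sqrt(6) ≈ -2.407 + 9.798*I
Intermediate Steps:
j(E) = 1 (j(E) = -2*(-1/2) = 1)
P(k) = -5 + k + k**2 (P(k) = (k**2 + 1*k) - 5 = (k**2 + k) - 5 = (k + k**2) - 5 = -5 + k + k**2)
V = 4*I*sqrt(6) (V = sqrt(-96) = 4*I*sqrt(6) ≈ 9.798*I)
z(W) = W/(-5 + W + W**2)
z(-22)*50 + V = -22/(-5 - 22 + (-22)**2)*50 + 4*I*sqrt(6) = -22/(-5 - 22 + 484)*50 + 4*I*sqrt(6) = -22/457*50 + 4*I*sqrt(6) = -1100/457 + 4*I*sqrt(6)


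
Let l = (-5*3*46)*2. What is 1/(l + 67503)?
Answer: 1/66123 ≈ 1.5123e-5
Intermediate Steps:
l = -1380 (l = -15*46*2 = -690*2 = -1380)
1/(l + 67503) = 1/(-1380 + 67503) = 1/66123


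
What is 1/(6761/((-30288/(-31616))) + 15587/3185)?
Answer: 463785/3275405027 ≈ 0.00014160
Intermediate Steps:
1/(6761/((-30288/(-31616))) + 15587/3185) = 1/(6761/((-30288*(-1/31616))) + 15587*(1/3185)) = 1/(6761/(1893/1976) + 1199/245) = 1/(6761*(1976/1893) + 1199/245) = 1/(13359736/1893 + 1199/245) = 1/(3275405027/463785) = 463785/3275405027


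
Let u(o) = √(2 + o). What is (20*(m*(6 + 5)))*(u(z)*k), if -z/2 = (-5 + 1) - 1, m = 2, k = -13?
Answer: -11440*√3 ≈ -19815.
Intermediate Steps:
z = 10 (z = -2*((-5 + 1) - 1) = -2*(-4 - 1) = -2*(-5) = 10)
(20*(m*(6 + 5)))*(u(z)*k) = (20*(2*(6 + 5)))*(√(2 + 10)*(-13)) = (20*(2*11))*(√12*(-13)) = (20*22)*((2*√3)*(-13)) = 440*(-26*√3) = -11440*√3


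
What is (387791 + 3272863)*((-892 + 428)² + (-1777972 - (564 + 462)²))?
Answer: -9573898760208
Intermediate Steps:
(387791 + 3272863)*((-892 + 428)² + (-1777972 - (564 + 462)²)) = 3660654*((-464)² + (-1777972 - 1*1026²)) = 3660654*(215296 + (-1777972 - 1*1052676)) = 3660654*(215296 + (-1777972 - 1052676)) = 3660654*(215296 - 2830648) = 3660654*(-2615352) = -9573898760208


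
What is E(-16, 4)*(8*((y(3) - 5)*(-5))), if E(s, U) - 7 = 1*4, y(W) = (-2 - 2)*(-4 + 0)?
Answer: -4840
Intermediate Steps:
y(W) = 16 (y(W) = -4*(-4) = 16)
E(s, U) = 11 (E(s, U) = 7 + 1*4 = 7 + 4 = 11)
E(-16, 4)*(8*((y(3) - 5)*(-5))) = 11*(8*((16 - 5)*(-5))) = 11*(8*(11*(-5))) = 11*(8*(-55)) = 11*(-440) = -4840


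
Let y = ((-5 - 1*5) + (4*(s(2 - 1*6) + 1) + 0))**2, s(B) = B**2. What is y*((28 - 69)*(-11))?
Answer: 1517164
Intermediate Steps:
y = 3364 (y = ((-5 - 1*5) + (4*((2 - 1*6)**2 + 1) + 0))**2 = ((-5 - 5) + (4*((2 - 6)**2 + 1) + 0))**2 = (-10 + (4*((-4)**2 + 1) + 0))**2 = (-10 + (4*(16 + 1) + 0))**2 = (-10 + (4*17 + 0))**2 = (-10 + (68 + 0))**2 = (-10 + 68)**2 = 58**2 = 3364)
y*((28 - 69)*(-11)) = 3364*((28 - 69)*(-11)) = 3364*(-41*(-11)) = 3364*451 = 1517164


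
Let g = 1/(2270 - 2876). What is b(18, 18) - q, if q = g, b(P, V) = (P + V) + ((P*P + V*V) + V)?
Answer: 425413/606 ≈ 702.00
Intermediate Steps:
b(P, V) = P + P² + V² + 2*V (b(P, V) = (P + V) + ((P² + V²) + V) = (P + V) + (V + P² + V²) = P + P² + V² + 2*V)
g = -1/606 (g = 1/(-606) = -1/606 ≈ -0.0016502)
q = -1/606 ≈ -0.0016502
b(18, 18) - q = (18 + 18² + 18² + 2*18) - 1*(-1/606) = (18 + 324 + 324 + 36) + 1/606 = 702 + 1/606 = 425413/606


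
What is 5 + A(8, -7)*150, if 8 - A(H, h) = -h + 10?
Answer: -1345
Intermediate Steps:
A(H, h) = -2 + h (A(H, h) = 8 - (-h + 10) = 8 - (10 - h) = 8 + (-10 + h) = -2 + h)
5 + A(8, -7)*150 = 5 + (-2 - 7)*150 = 5 - 9*150 = 5 - 1350 = -1345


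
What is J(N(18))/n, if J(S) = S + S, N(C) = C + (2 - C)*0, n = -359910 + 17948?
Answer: -18/170981 ≈ -0.00010527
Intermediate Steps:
n = -341962
N(C) = C (N(C) = C + 0 = C)
J(S) = 2*S
J(N(18))/n = (2*18)/(-341962) = 36*(-1/341962) = -18/170981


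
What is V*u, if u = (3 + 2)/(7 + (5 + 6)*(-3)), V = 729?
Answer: -3645/26 ≈ -140.19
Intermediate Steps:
u = -5/26 (u = 5/(7 + 11*(-3)) = 5/(7 - 33) = 5/(-26) = 5*(-1/26) = -5/26 ≈ -0.19231)
V*u = 729*(-5/26) = -3645/26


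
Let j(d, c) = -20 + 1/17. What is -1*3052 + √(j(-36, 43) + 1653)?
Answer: -3052 + √471954/17 ≈ -3011.6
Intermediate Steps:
j(d, c) = -339/17 (j(d, c) = -20 + 1/17 = -339/17)
-1*3052 + √(j(-36, 43) + 1653) = -1*3052 + √(-339/17 + 1653) = -3052 + √(27762/17) = -3052 + √471954/17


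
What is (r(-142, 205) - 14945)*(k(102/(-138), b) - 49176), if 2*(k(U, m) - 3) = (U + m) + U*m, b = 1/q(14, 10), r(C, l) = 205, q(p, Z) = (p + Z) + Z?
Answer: 283402825640/391 ≈ 7.2482e+8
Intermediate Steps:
q(p, Z) = p + 2*Z (q(p, Z) = (Z + p) + Z = p + 2*Z)
b = 1/34 (b = 1/(14 + 2*10) = 1/(14 + 20) = 1/34 ≈ 0.029412)
k(U, m) = 3 + U/2 + m/2 + U*m/2 (k(U, m) = 3 + ((U + m) + U*m)/2 = 3 + (U + m + U*m)/2 = 3 + (U/2 + m/2 + U*m/2) = 3 + U/2 + m/2 + U*m/2)
(r(-142, 205) - 14945)*(k(102/(-138), b) - 49176) = (205 - 14945)*((3 + (102/(-138))/2 + (1/2)*(1/34) + (1/2)*(102/(-138))*(1/34)) - 49176) = -14740*((3 + (102*(-1/138))/2 + 1/68 + (1/2)*(102*(-1/138))*(1/34)) - 49176) = -14740*((3 + (1/2)*(-17/23) + 1/68 + (1/2)*(-17/23)*(1/34)) - 49176) = -14740*((3 - 17/46 + 1/68 - 1/92) - 49176) = -14740*(1030/391 - 49176) = -14740*(-19226786/391) = 283402825640/391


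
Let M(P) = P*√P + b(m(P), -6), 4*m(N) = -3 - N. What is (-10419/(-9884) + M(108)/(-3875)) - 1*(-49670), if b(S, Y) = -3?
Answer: 1902426238277/38300500 - 648*√3/3875 ≈ 49671.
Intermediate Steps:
m(N) = -¾ - N/4 (m(N) = (-3 - N)/4 = -¾ - N/4)
M(P) = -3 + P^(3/2) (M(P) = P*√P - 3 = P^(3/2) - 3 = -3 + P^(3/2))
(-10419/(-9884) + M(108)/(-3875)) - 1*(-49670) = (-10419/(-9884) + (-3 + 108^(3/2))/(-3875)) - 1*(-49670) = (-10419*(-1/9884) + (-3 + 648*√3)*(-1/3875)) + 49670 = (10419/9884 + (3/3875 - 648*√3/3875)) + 49670 = (40403277/38300500 - 648*√3/3875) + 49670 = 1902426238277/38300500 - 648*√3/3875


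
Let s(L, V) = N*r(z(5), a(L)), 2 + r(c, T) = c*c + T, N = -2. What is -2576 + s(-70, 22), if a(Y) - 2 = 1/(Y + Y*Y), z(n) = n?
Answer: -6341791/2415 ≈ -2626.0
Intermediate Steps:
a(Y) = 2 + 1/(Y + Y²) (a(Y) = 2 + 1/(Y + Y*Y) = 2 + 1/(Y + Y²))
r(c, T) = -2 + T + c² (r(c, T) = -2 + (c*c + T) = -2 + (c² + T) = -2 + (T + c²) = -2 + T + c²)
s(L, V) = -46 - 2*(1 + 2*L + 2*L²)/(L*(1 + L)) (s(L, V) = -2*(-2 + (1 + 2*L + 2*L²)/(L*(1 + L)) + 5²) = -2*(-2 + (1 + 2*L + 2*L²)/(L*(1 + L)) + 25) = -2*(23 + (1 + 2*L + 2*L²)/(L*(1 + L))) = -46 - 2*(1 + 2*L + 2*L²)/(L*(1 + L)))
-2576 + s(-70, 22) = -2576 + 2*(-1 - 25*(-70) - 25*(-70)²)/(-70*(1 - 70)) = -2576 + 2*(-1/70)*(-1 + 1750 - 25*4900)/(-69) = -2576 + 2*(-1/70)*(-1/69)*(-1 + 1750 - 122500) = -2576 + 2*(-1/70)*(-1/69)*(-120751) = -2576 - 120751/2415 = -6341791/2415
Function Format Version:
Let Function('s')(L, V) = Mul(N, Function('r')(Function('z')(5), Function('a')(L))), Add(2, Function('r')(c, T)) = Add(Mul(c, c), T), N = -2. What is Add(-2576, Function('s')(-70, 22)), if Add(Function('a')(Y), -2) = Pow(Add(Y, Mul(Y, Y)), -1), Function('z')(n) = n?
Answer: Rational(-6341791, 2415) ≈ -2626.0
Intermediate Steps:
Function('a')(Y) = Add(2, Pow(Add(Y, Pow(Y, 2)), -1)) (Function('a')(Y) = Add(2, Pow(Add(Y, Mul(Y, Y)), -1)) = Add(2, Pow(Add(Y, Pow(Y, 2)), -1)))
Function('r')(c, T) = Add(-2, T, Pow(c, 2)) (Function('r')(c, T) = Add(-2, Add(Mul(c, c), T)) = Add(-2, Add(Pow(c, 2), T)) = Add(-2, Add(T, Pow(c, 2))) = Add(-2, T, Pow(c, 2)))
Function('s')(L, V) = Add(-46, Mul(-2, Pow(L, -1), Pow(Add(1, L), -1), Add(1, Mul(2, L), Mul(2, Pow(L, 2))))) (Function('s')(L, V) = Mul(-2, Add(-2, Mul(Pow(L, -1), Pow(Add(1, L), -1), Add(1, Mul(2, L), Mul(2, Pow(L, 2)))), Pow(5, 2))) = Mul(-2, Add(-2, Mul(Pow(L, -1), Pow(Add(1, L), -1), Add(1, Mul(2, L), Mul(2, Pow(L, 2)))), 25)) = Mul(-2, Add(23, Mul(Pow(L, -1), Pow(Add(1, L), -1), Add(1, Mul(2, L), Mul(2, Pow(L, 2)))))) = Add(-46, Mul(-2, Pow(L, -1), Pow(Add(1, L), -1), Add(1, Mul(2, L), Mul(2, Pow(L, 2))))))
Add(-2576, Function('s')(-70, 22)) = Add(-2576, Mul(2, Pow(-70, -1), Pow(Add(1, -70), -1), Add(-1, Mul(-25, -70), Mul(-25, Pow(-70, 2))))) = Add(-2576, Mul(2, Rational(-1, 70), Pow(-69, -1), Add(-1, 1750, Mul(-25, 4900)))) = Add(-2576, Mul(2, Rational(-1, 70), Rational(-1, 69), Add(-1, 1750, -122500))) = Add(-2576, Mul(2, Rational(-1, 70), Rational(-1, 69), -120751)) = Add(-2576, Rational(-120751, 2415)) = Rational(-6341791, 2415)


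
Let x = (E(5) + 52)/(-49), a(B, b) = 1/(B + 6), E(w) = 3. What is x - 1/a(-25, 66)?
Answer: 876/49 ≈ 17.878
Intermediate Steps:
a(B, b) = 1/(6 + B)
x = -55/49 (x = (3 + 52)/(-49) = -1/49*55 = -55/49 ≈ -1.1224)
x - 1/a(-25, 66) = -55/49 - 1/(1/(6 - 25)) = -55/49 - 1/(1/(-19)) = -55/49 - 1/(-1/19) = -55/49 - 1*(-19) = -55/49 + 19 = 876/49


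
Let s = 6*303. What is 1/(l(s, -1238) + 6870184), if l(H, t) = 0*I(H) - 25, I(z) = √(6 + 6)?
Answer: 1/6870159 ≈ 1.4556e-7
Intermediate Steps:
s = 1818
I(z) = 2*√3 (I(z) = √12 = 2*√3)
l(H, t) = -25 (l(H, t) = 0*(2*√3) - 25 = 0 - 25 = -25)
1/(l(s, -1238) + 6870184) = 1/(-25 + 6870184) = 1/6870159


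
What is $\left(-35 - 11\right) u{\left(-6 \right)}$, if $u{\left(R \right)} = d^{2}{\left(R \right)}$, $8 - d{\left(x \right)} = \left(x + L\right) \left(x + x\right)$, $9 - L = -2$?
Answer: $-212704$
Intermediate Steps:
$L = 11$ ($L = 9 - -2 = 9 + 2 = 11$)
$d{\left(x \right)} = 8 - 2 x \left(11 + x\right)$ ($d{\left(x \right)} = 8 - \left(x + 11\right) \left(x + x\right) = 8 - \left(11 + x\right) 2 x = 8 - 2 x \left(11 + x\right)$)
$u{\left(R \right)} = \left(8 - 22 R - 2 R^{2}\right)^{2}$
$\left(-35 - 11\right) u{\left(-6 \right)} = \left(-35 - 11\right) 4 \left(-4 + \left(-6\right)^{2} + 11 \left(-6\right)\right)^{2} = - 46 \cdot 4 \left(-4 + 36 - 66\right)^{2} = - 46 \cdot 4 \left(-34\right)^{2} = - 46 \cdot 4 \cdot 1156 = \left(-46\right) 4624 = -212704$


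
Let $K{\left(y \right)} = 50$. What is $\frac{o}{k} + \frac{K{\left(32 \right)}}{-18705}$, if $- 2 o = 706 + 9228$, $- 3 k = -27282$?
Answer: $- \frac{18672487}{34020654} \approx -0.54886$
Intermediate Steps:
$k = 9094$ ($k = \left(- \frac{1}{3}\right) \left(-27282\right) = 9094$)
$o = -4967$ ($o = - \frac{706 + 9228}{2} = \left(- \frac{1}{2}\right) 9934 = -4967$)
$\frac{o}{k} + \frac{K{\left(32 \right)}}{-18705} = - \frac{4967}{9094} + \frac{50}{-18705} = \left(-4967\right) \frac{1}{9094} + 50 \left(- \frac{1}{18705}\right) = - \frac{4967}{9094} - \frac{10}{3741} = - \frac{18672487}{34020654}$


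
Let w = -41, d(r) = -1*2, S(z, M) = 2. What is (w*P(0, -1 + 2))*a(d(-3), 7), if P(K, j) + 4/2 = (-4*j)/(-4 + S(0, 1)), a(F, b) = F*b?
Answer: 0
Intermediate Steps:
d(r) = -2
P(K, j) = -2 + 2*j (P(K, j) = -2 + (-4*j)/(-4 + 2) = -2 - 4*j/(-2) = -2 - 4*j*(-½) = -2 + 2*j)
(w*P(0, -1 + 2))*a(d(-3), 7) = (-41*(-2 + 2*(-1 + 2)))*(-2*7) = -41*(-2 + 2*1)*(-14) = -41*(-2 + 2)*(-14) = -41*0*(-14) = 0*(-14) = 0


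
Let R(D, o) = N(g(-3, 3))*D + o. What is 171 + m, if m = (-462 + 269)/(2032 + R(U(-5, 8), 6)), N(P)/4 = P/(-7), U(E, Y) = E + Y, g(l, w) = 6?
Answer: 2425823/14194 ≈ 170.90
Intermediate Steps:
N(P) = -4*P/7 (N(P) = 4*(P/(-7)) = 4*(P*(-1/7)) = 4*(-P/7) = -4*P/7)
R(D, o) = o - 24*D/7 (R(D, o) = (-4/7*6)*D + o = -24*D/7 + o = o - 24*D/7)
m = -1351/14194 (m = (-462 + 269)/(2032 + (6 - 24*(-5 + 8)/7)) = -193/(2032 + (6 - 24/7*3)) = -193/(2032 + (6 - 72/7)) = -193/(2032 - 30/7) = -193/14194/7 = -193*7/14194 = -1351/14194 ≈ -0.095181)
171 + m = 171 - 1351/14194 = 2425823/14194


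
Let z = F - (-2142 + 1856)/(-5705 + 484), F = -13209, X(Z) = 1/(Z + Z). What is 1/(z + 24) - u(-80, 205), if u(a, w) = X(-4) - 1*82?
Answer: 45227293579/550713368 ≈ 82.125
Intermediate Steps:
X(Z) = 1/(2*Z)
u(a, w) = -657/8 (u(a, w) = (1/2)/(-4) - 1*82 = (1/2)*(-1/4) - 82 = -1/8 - 82 = -657/8)
z = -68964475/5221 (z = -13209 - (-2142 + 1856)/(-5705 + 484) = -13209 - (-286)/(-5221) = -13209 - (-286)*(-1)/5221 = -13209 - 1*286/5221 = -13209 - 286/5221 = -68964475/5221 ≈ -13209.)
1/(z + 24) - u(-80, 205) = 1/(-68964475/5221 + 24) - 1*(-657/8) = 1/(-68839171/5221) + 657/8 = -5221/68839171 + 657/8 = 45227293579/550713368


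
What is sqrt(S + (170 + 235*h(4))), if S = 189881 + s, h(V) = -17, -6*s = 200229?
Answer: sqrt(610738)/2 ≈ 390.75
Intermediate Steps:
s = -66743/2 (s = -1/6*200229 = -66743/2 ≈ -33372.)
S = 313019/2 (S = 189881 - 66743/2 = 313019/2 ≈ 1.5651e+5)
sqrt(S + (170 + 235*h(4))) = sqrt(313019/2 + (170 + 235*(-17))) = sqrt(313019/2 + (170 - 3995)) = sqrt(313019/2 - 3825) = sqrt(305369/2) = sqrt(610738)/2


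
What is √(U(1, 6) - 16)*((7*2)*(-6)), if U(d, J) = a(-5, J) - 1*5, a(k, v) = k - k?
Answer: -84*I*√21 ≈ -384.94*I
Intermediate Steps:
a(k, v) = 0
U(d, J) = -5 (U(d, J) = 0 - 1*5 = 0 - 5 = -5)
√(U(1, 6) - 16)*((7*2)*(-6)) = √(-5 - 16)*((7*2)*(-6)) = √(-21)*(14*(-6)) = (I*√21)*(-84) = -84*I*√21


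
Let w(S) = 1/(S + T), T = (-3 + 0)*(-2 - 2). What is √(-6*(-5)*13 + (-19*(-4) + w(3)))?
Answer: √104865/15 ≈ 21.589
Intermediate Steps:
T = 12 (T = -3*(-4) = 12)
w(S) = 1/(12 + S) (w(S) = 1/(S + 12) = 1/(12 + S))
√(-6*(-5)*13 + (-19*(-4) + w(3))) = √(-6*(-5)*13 + (-19*(-4) + 1/(12 + 3))) = √(30*13 + (76 + 1/15)) = √(390 + (76 + 1/15)) = √(390 + 1141/15) = √(6991/15) = √104865/15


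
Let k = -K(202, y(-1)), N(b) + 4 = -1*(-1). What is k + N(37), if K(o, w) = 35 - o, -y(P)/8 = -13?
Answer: 164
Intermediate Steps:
y(P) = 104 (y(P) = -8*(-13) = 104)
N(b) = -3 (N(b) = -4 - 1*(-1) = -4 + 1 = -3)
k = 167 (k = -(35 - 1*202) = -(35 - 202) = -1*(-167) = 167)
k + N(37) = 167 - 3 = 164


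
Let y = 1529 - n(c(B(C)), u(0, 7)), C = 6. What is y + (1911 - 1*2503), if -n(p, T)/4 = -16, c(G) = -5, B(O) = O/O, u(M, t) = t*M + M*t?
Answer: 873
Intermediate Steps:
u(M, t) = 2*M*t (u(M, t) = M*t + M*t = 2*M*t)
B(O) = 1
n(p, T) = 64 (n(p, T) = -4*(-16) = 64)
y = 1465 (y = 1529 - 1*64 = 1529 - 64 = 1465)
y + (1911 - 1*2503) = 1465 + (1911 - 1*2503) = 1465 + (1911 - 2503) = 1465 - 592 = 873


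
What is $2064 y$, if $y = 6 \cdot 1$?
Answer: $12384$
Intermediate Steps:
$y = 6$
$2064 y = 2064 \cdot 6 = 12384$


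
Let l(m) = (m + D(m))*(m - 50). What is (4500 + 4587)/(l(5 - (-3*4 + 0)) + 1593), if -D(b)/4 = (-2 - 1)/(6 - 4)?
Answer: 3029/278 ≈ 10.896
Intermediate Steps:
D(b) = 6 (D(b) = -4*(-2 - 1)/(6 - 4) = -(-12)/2 = -4*(-3/2) = 6)
l(m) = (-50 + m)*(6 + m) (l(m) = (m + 6)*(m - 50) = (6 + m)*(-50 + m) = (-50 + m)*(6 + m))
(4500 + 4587)/(l(5 - (-3*4 + 0)) + 1593) = (4500 + 4587)/((-300 + (5 - (-3*4 + 0))² - 44*(5 - (-3*4 + 0))) + 1593) = 9087/((-300 + (5 - (-12 + 0))² - 44*(5 - (-12 + 0))) + 1593) = 9087/((-300 + (5 - 1*(-12))² - 44*(5 - 1*(-12))) + 1593) = 9087/((-300 + (5 + 12)² - 44*(5 + 12)) + 1593) = 9087/((-300 + 17² - 44*17) + 1593) = 9087/((-300 + 289 - 748) + 1593) = 9087/(-759 + 1593) = 9087/834 = 9087*(1/834) = 3029/278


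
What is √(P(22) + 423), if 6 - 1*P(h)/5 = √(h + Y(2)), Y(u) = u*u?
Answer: √(453 - 5*√26) ≈ 20.676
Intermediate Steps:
Y(u) = u²
P(h) = 30 - 5*√(4 + h) (P(h) = 30 - 5*√(h + 2²) = 30 - 5*√(h + 4) = 30 - 5*√(4 + h))
√(P(22) + 423) = √((30 - 5*√(4 + 22)) + 423) = √((30 - 5*√26) + 423) = √(453 - 5*√26)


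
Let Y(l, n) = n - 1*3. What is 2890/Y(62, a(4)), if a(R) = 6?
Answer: 2890/3 ≈ 963.33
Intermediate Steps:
Y(l, n) = -3 + n (Y(l, n) = n - 3 = -3 + n)
2890/Y(62, a(4)) = 2890/(-3 + 6) = 2890/3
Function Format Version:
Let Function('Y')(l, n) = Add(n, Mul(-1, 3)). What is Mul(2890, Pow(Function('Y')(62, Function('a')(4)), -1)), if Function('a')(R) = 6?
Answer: Rational(2890, 3) ≈ 963.33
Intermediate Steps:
Function('Y')(l, n) = Add(-3, n) (Function('Y')(l, n) = Add(n, -3) = Add(-3, n))
Mul(2890, Pow(Function('Y')(62, Function('a')(4)), -1)) = Mul(2890, Pow(Add(-3, 6), -1)) = Mul(2890, Pow(3, -1)) = Mul(2890, Rational(1, 3)) = Rational(2890, 3)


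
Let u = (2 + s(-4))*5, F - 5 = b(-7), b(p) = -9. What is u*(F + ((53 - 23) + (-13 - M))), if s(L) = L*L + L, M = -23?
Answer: 2520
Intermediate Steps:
s(L) = L + L² (s(L) = L² + L = L + L²)
F = -4 (F = 5 - 9 = -4)
u = 70 (u = (2 - 4*(1 - 4))*5 = (2 - 4*(-3))*5 = (2 + 12)*5 = 14*5 = 70)
u*(F + ((53 - 23) + (-13 - M))) = 70*(-4 + ((53 - 23) + (-13 - 1*(-23)))) = 70*(-4 + (30 + (-13 + 23))) = 70*(-4 + (30 + 10)) = 70*(-4 + 40) = 70*36 = 2520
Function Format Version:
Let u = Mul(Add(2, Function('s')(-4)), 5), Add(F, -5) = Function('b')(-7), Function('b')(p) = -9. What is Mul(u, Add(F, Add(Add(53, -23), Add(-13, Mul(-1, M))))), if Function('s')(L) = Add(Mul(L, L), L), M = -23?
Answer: 2520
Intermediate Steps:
Function('s')(L) = Add(L, Pow(L, 2)) (Function('s')(L) = Add(Pow(L, 2), L) = Add(L, Pow(L, 2)))
F = -4 (F = Add(5, -9) = -4)
u = 70 (u = Mul(Add(2, Mul(-4, Add(1, -4))), 5) = Mul(Add(2, Mul(-4, -3)), 5) = Mul(Add(2, 12), 5) = Mul(14, 5) = 70)
Mul(u, Add(F, Add(Add(53, -23), Add(-13, Mul(-1, M))))) = Mul(70, Add(-4, Add(Add(53, -23), Add(-13, Mul(-1, -23))))) = Mul(70, Add(-4, Add(30, Add(-13, 23)))) = Mul(70, Add(-4, Add(30, 10))) = Mul(70, Add(-4, 40)) = Mul(70, 36) = 2520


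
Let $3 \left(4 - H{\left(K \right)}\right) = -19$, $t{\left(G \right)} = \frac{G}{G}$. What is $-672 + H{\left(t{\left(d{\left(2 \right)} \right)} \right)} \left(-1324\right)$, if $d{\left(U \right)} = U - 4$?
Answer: $- \frac{43060}{3} \approx -14353.0$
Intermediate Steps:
$d{\left(U \right)} = -4 + U$ ($d{\left(U \right)} = U - 4 = -4 + U$)
$t{\left(G \right)} = 1$
$H{\left(K \right)} = \frac{31}{3}$ ($H{\left(K \right)} = 4 - - \frac{19}{3} = 4 + \frac{19}{3} = \frac{31}{3}$)
$-672 + H{\left(t{\left(d{\left(2 \right)} \right)} \right)} \left(-1324\right) = -672 + \frac{31}{3} \left(-1324\right) = -672 - \frac{41044}{3} = - \frac{43060}{3}$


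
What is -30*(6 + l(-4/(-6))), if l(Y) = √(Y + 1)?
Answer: -180 - 10*√15 ≈ -218.73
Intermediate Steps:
l(Y) = √(1 + Y)
-30*(6 + l(-4/(-6))) = -30*(6 + √(1 - 4/(-6))) = -30*(6 + √(1 - 4*(-⅙))) = -30*(6 + √(1 + ⅔)) = -30*(6 + √(5/3)) = -30*(6 + √15/3) = -180 - 10*√15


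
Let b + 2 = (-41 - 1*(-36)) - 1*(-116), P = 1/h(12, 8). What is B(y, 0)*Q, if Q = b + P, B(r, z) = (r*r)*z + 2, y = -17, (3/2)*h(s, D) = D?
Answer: 1747/8 ≈ 218.38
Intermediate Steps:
h(s, D) = 2*D/3
P = 3/16 (P = 1/((⅔)*8) = 1/(16/3) = 3/16 ≈ 0.18750)
B(r, z) = 2 + z*r² (B(r, z) = r²*z + 2 = z*r² + 2 = 2 + z*r²)
b = 109 (b = -2 + ((-41 - 1*(-36)) - 1*(-116)) = -2 + ((-41 + 36) + 116) = -2 + (-5 + 116) = -2 + 111 = 109)
Q = 1747/16 (Q = 109 + 3/16 = 1747/16 ≈ 109.19)
B(y, 0)*Q = (2 + 0*(-17)²)*(1747/16) = (2 + 0*289)*(1747/16) = (2 + 0)*(1747/16) = 2*(1747/16) = 1747/8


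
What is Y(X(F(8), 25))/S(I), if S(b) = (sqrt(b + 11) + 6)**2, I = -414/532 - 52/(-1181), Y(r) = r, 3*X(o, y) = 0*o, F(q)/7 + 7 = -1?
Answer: 0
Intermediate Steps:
F(q) = -56 (F(q) = -49 + 7*(-1) = -49 - 7 = -56)
X(o, y) = 0 (X(o, y) = (0*o)/3 = (1/3)*0 = 0)
I = -230635/314146 (I = -414*1/532 - 52*(-1/1181) = -207/266 + 52/1181 = -230635/314146 ≈ -0.73417)
S(b) = (6 + sqrt(11 + b))**2 (S(b) = (sqrt(11 + b) + 6)**2 = (6 + sqrt(11 + b))**2)
Y(X(F(8), 25))/S(I) = 0/((6 + sqrt(11 - 230635/314146))**2) = 0/((6 + sqrt(3224971/314146))**2) = 0/((6 + sqrt(1013111739766)/314146)**2) = 0/(6 + sqrt(1013111739766)/314146)**2 = 0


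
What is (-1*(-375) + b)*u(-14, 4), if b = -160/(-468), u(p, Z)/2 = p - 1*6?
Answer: -1756600/117 ≈ -15014.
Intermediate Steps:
u(p, Z) = -12 + 2*p (u(p, Z) = 2*(p - 1*6) = 2*(p - 6) = 2*(-6 + p) = -12 + 2*p)
b = 40/117 (b = -160*(-1/468) = 40/117 ≈ 0.34188)
(-1*(-375) + b)*u(-14, 4) = (-1*(-375) + 40/117)*(-12 + 2*(-14)) = (375 + 40/117)*(-12 - 28) = (43915/117)*(-40) = -1756600/117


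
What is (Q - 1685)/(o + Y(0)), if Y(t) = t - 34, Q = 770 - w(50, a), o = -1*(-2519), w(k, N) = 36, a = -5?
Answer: -951/2485 ≈ -0.38270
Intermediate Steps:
o = 2519
Q = 734 (Q = 770 - 1*36 = 770 - 36 = 734)
Y(t) = -34 + t
(Q - 1685)/(o + Y(0)) = (734 - 1685)/(2519 + (-34 + 0)) = -951/(2519 - 34) = -951/2485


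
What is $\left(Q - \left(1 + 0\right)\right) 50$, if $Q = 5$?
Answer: $200$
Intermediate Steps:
$\left(Q - \left(1 + 0\right)\right) 50 = \left(5 - \left(1 + 0\right)\right) 50 = \left(5 - 1\right) 50 = 4 \cdot 50 = 200$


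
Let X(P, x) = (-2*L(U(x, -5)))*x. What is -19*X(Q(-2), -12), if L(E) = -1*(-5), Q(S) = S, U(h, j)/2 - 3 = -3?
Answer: -2280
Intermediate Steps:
U(h, j) = 0 (U(h, j) = 6 + 2*(-3) = 6 - 6 = 0)
L(E) = 5
X(P, x) = -10*x (X(P, x) = (-2*5)*x = -10*x)
-19*X(Q(-2), -12) = -(-190)*(-12) = -19*120 = -2280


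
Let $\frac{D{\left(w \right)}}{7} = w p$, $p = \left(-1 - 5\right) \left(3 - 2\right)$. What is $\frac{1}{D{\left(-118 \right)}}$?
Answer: $\frac{1}{4956} \approx 0.00020178$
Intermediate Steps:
$p = -6$ ($p = \left(-6\right) 1 = -6$)
$D{\left(w \right)} = - 42 w$ ($D{\left(w \right)} = 7 w \left(-6\right) = 7 \left(- 6 w\right) = - 42 w$)
$\frac{1}{D{\left(-118 \right)}} = \frac{1}{\left(-42\right) \left(-118\right)} = \frac{1}{4956}$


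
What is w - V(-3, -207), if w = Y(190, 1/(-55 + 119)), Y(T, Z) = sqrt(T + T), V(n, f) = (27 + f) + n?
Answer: 183 + 2*sqrt(95) ≈ 202.49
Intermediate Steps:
V(n, f) = 27 + f + n
Y(T, Z) = sqrt(2)*sqrt(T) (Y(T, Z) = sqrt(2*T) = sqrt(2)*sqrt(T))
w = 2*sqrt(95) (w = sqrt(2)*sqrt(190) = 2*sqrt(95) ≈ 19.494)
w - V(-3, -207) = 2*sqrt(95) - (27 - 207 - 3) = 2*sqrt(95) - 1*(-183) = 2*sqrt(95) + 183 = 183 + 2*sqrt(95)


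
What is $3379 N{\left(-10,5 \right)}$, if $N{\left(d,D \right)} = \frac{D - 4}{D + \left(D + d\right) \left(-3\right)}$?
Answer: $\frac{3379}{20} \approx 168.95$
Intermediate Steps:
$N{\left(d,D \right)} = \frac{-4 + D}{- 3 d - 2 D}$ ($N{\left(d,D \right)} = \frac{-4 + D}{D - \left(3 D + 3 d\right)} = \frac{-4 + D}{- 3 d - 2 D}$)
$3379 N{\left(-10,5 \right)} = 3379 \frac{4 - 5}{2 \cdot 5 + 3 \left(-10\right)} = 3379 \frac{4 - 5}{10 - 30} = 3379 \frac{1}{-20} \left(-1\right) = 3379 \left(\left(- \frac{1}{20}\right) \left(-1\right)\right) = 3379 \cdot \frac{1}{20} = \frac{3379}{20}$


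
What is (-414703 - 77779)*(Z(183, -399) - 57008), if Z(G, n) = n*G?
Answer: 64034972050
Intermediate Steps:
Z(G, n) = G*n
(-414703 - 77779)*(Z(183, -399) - 57008) = (-414703 - 77779)*(183*(-399) - 57008) = -492482*(-73017 - 57008) = -492482*(-130025) = 64034972050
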